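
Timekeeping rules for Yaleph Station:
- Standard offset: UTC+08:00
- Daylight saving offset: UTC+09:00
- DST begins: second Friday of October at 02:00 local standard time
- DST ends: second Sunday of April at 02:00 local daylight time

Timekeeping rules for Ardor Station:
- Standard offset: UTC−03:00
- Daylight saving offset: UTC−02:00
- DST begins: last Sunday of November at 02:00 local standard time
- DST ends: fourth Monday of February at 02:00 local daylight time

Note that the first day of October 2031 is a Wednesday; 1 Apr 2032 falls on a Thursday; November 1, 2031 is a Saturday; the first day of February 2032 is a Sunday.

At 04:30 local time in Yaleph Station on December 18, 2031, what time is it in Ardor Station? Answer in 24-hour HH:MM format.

1 October 2031 is a Wednesday, so the first Friday is October 3 and the second is October 10.
1 April 2032 is a Thursday, so the first Sunday is April 4 and the second is April 11.
Daylight saving runs 10 October 2031 – 11 April 2032; December 18, 2031 is inside that window, so Yaleph Station is at UTC+09:00.
04:30 Yaleph Station − 9h = 19:30 UTC (rolling into the previous day, 17 December 2031).
1 November 2031 is a Saturday, so Sundays fall on 2, 9, 16, 23, 30; the last is November 30.
1 February 2032 is a Sunday, so the first Monday is February 2 and the fourth is February 23.
At the standard offset (UTC−03:00), 19:30 UTC − 3h = 16:30 Ardor Station standard time.
The standard-time date in Ardor Station, December 17, 2031, lies within the daylight-saving period (30 November 2031 – 23 February 2032), so Ardor Station is on daylight time, UTC−02:00.
19:30 UTC − 2h = 17:30 Ardor Station.

17:30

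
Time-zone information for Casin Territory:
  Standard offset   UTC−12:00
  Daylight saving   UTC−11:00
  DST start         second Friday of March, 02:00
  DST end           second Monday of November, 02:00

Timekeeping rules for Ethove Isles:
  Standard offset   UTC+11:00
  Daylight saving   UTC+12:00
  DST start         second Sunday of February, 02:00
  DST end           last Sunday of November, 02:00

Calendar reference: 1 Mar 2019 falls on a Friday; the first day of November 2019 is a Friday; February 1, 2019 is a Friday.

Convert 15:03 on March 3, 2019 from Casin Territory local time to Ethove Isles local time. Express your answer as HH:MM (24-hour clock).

15:03

1 March 2019 is a Friday, so the first Friday is March 1 and the second is March 8.
1 November 2019 is a Friday, so the first Monday is November 4 and the second is November 11.
Daylight saving runs 8 March – 11 November; March 3, 2019 is outside that window, so Casin Territory is on standard time at UTC−12:00.
15:03 Casin Territory + 12h = 03:03 UTC (rolling into the next day, 4 March 2019).
1 February 2019 is a Friday, so the first Sunday is February 3 and the second is February 10.
1 November 2019 is a Friday, so Sundays fall on 3, 10, 17, 24; the last is November 24.
At the standard offset (UTC+11:00), 03:03 UTC + 11h = 14:03 Ethove Isles standard time.
The standard-time date in Ethove Isles, March 4, 2019, falls between 10 February and 24 November, so daylight saving is in effect and Ethove Isles is at UTC+12:00.
03:03 UTC + 12h = 15:03 Ethove Isles.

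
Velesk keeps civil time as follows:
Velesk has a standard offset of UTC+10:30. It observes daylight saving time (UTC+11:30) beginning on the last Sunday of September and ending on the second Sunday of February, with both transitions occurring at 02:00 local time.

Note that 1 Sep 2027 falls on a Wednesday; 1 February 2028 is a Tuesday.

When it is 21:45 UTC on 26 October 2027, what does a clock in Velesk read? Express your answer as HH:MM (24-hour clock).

1 September 2027 is a Wednesday, so Sundays fall on 5, 12, 19, 26; the last is September 26.
1 February 2028 is a Tuesday, so the first Sunday is February 6 and the second is February 13.
At the standard offset (UTC+10:30), 21:45 UTC + 10h30m = 08:15 Velesk standard time (rolling into the next day, 27 October 2027).
The standard-time date in Velesk, 27 October 2027, lies within the daylight-saving period (26 September 2027 – 13 February 2028), so Velesk is on daylight time, UTC+11:30.
21:45 UTC + 11h30m = 09:15 local (rolling into the next day, 27 October 2027).

09:15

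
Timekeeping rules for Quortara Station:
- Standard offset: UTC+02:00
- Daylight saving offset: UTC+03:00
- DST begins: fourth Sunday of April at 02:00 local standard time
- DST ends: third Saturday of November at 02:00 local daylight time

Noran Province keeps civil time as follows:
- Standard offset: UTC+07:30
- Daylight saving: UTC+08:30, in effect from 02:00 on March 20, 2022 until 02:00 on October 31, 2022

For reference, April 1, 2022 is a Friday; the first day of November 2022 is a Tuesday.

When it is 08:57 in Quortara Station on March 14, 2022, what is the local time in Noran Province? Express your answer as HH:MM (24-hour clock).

1 April 2022 is a Friday, so the first Sunday is April 3 and the fourth is April 24.
1 November 2022 is a Tuesday, so the first Saturday is November 5 and the third is November 19.
March 14, 2022 does not fall between 24 April and 19 November, so daylight saving is not in effect and Quortara Station is at UTC+02:00.
08:57 Quortara Station − 2h = 06:57 UTC.
At the standard offset (UTC+07:30), 06:57 UTC + 7h30m = 14:27 Noran Province standard time.
Daylight saving runs 20 March – 31 October; the standard-time date in Noran Province, March 14, 2022, is outside that window, so Noran Province is on standard time at UTC+07:30.
06:57 UTC + 7h30m = 14:27 Noran Province.

14:27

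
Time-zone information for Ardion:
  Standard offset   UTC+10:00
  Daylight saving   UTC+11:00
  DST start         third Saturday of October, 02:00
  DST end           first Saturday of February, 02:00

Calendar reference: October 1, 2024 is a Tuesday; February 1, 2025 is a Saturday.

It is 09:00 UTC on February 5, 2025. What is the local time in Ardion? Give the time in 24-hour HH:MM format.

19:00

1 October 2024 is a Tuesday, so the first Saturday is October 5 and the third is October 19.
1 February 2025 is a Saturday, so the first Saturday is February 1.
At the standard offset (UTC+10:00), 09:00 UTC + 10h = 19:00 Ardion standard time.
The standard-time date in Ardion, February 5, 2025, is outside the daylight-saving period (19 October 2024 – 1 February 2025), so Ardion is on standard time, UTC+10:00.
09:00 UTC + 10h = 19:00 local.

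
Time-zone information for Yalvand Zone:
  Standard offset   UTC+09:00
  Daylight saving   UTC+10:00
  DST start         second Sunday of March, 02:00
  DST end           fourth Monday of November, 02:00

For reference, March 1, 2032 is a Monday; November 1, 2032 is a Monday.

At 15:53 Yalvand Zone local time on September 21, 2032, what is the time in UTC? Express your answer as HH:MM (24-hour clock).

1 March 2032 is a Monday, so the first Sunday is March 7 and the second is March 14.
1 November 2032 is a Monday, so the first Monday is November 1 and the fourth is November 22.
Daylight saving runs 14 March – 22 November; September 21, 2032 is inside that window, so Yalvand Zone is at UTC+10:00.
15:53 local − 10h = 05:53 UTC.

05:53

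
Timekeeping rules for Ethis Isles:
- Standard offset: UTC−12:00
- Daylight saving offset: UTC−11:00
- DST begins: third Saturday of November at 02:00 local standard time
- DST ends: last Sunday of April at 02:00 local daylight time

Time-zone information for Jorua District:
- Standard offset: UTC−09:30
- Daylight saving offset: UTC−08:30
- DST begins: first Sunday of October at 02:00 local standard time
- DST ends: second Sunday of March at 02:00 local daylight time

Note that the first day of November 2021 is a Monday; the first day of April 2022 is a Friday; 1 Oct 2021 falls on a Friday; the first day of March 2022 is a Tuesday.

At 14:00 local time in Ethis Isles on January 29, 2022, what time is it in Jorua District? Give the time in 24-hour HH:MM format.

16:30

1 November 2021 is a Monday, so the first Saturday is November 6 and the third is November 20.
1 April 2022 is a Friday, so Sundays fall on 3, 10, 17, 24; the last is April 24.
January 29, 2022 lies within the daylight-saving period (20 November 2021 – 24 April 2022), so Ethis Isles is on daylight time, UTC−11:00.
14:00 Ethis Isles + 11h = 01:00 UTC (rolling into the next day, 30 January 2022).
1 October 2021 is a Friday, so the first Sunday is October 3.
1 March 2022 is a Tuesday, so the first Sunday is March 6 and the second is March 13.
At the standard offset (UTC−09:30), 01:00 UTC − 9h30m = 15:30 Jorua District standard time (rolling into the previous day, 29 January 2022).
The standard-time date in Jorua District, January 29, 2022, lies within the daylight-saving period (3 October 2021 – 13 March 2022), so Jorua District is on daylight time, UTC−08:30.
01:00 UTC − 8h30m = 16:30 Jorua District (rolling into the previous day, 29 January 2022).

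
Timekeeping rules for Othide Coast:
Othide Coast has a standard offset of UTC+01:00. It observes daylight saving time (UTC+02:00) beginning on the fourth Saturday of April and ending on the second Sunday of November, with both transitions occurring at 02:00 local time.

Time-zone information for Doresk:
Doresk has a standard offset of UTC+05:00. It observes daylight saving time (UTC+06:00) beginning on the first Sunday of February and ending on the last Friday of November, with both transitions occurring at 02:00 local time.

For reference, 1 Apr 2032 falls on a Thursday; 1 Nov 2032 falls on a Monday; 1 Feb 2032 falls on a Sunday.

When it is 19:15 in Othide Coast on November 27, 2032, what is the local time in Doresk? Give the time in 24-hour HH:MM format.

23:15

1 April 2032 is a Thursday, so the first Saturday is April 3 and the fourth is April 24.
1 November 2032 is a Monday, so the first Sunday is November 7 and the second is November 14.
November 27, 2032 is outside the daylight-saving period (24 April – 14 November), so Othide Coast is on standard time, UTC+01:00.
19:15 Othide Coast − 1h = 18:15 UTC.
1 February 2032 is a Sunday, so the first Sunday is February 1.
1 November 2032 is a Monday, so Fridays fall on 5, 12, 19, 26; the last is November 26.
At the standard offset (UTC+05:00), 18:15 UTC + 5h = 23:15 Doresk standard time.
The standard-time date in Doresk, November 27, 2032, is outside the daylight-saving period (1 February – 26 November), so Doresk is on standard time, UTC+05:00.
18:15 UTC + 5h = 23:15 Doresk.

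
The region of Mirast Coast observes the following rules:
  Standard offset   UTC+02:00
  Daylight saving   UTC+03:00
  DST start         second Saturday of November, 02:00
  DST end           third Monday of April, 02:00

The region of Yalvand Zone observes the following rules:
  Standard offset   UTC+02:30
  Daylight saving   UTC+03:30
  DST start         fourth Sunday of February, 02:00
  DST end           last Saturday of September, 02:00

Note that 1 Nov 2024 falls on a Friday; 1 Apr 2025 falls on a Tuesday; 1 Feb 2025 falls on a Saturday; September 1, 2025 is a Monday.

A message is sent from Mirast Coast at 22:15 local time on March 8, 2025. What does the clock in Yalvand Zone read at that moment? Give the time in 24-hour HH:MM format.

1 November 2024 is a Friday, so the first Saturday is November 2 and the second is November 9.
1 April 2025 is a Tuesday, so the first Monday is April 7 and the third is April 21.
March 8, 2025 lies within the daylight-saving period (9 November 2024 – 21 April 2025), so Mirast Coast is on daylight time, UTC+03:00.
22:15 Mirast Coast − 3h = 19:15 UTC.
1 February 2025 is a Saturday, so the first Sunday is February 2 and the fourth is February 23.
1 September 2025 is a Monday, so Saturdays fall on 6, 13, 20, 27; the last is September 27.
At the standard offset (UTC+02:30), 19:15 UTC + 2h30m = 21:45 Yalvand Zone standard time.
The standard-time date in Yalvand Zone, March 8, 2025, falls between 23 February and 27 September, so daylight saving is in effect and Yalvand Zone is at UTC+03:30.
19:15 UTC + 3h30m = 22:45 Yalvand Zone.

22:45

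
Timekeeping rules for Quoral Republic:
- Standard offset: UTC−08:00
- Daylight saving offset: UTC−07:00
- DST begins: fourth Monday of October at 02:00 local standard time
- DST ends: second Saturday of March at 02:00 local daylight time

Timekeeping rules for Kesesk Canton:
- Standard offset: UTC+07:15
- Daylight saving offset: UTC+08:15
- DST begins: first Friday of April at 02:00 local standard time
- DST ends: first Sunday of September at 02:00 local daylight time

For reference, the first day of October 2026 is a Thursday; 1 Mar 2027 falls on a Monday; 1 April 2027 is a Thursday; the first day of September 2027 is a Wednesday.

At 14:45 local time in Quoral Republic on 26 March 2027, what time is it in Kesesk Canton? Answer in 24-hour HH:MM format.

1 October 2026 is a Thursday, so the first Monday is October 5 and the fourth is October 26.
1 March 2027 is a Monday, so the first Saturday is March 6 and the second is March 13.
Daylight saving runs 26 October 2026 – 13 March 2027; 26 March 2027 is outside that window, so Quoral Republic is on standard time at UTC−08:00.
14:45 Quoral Republic + 8h = 22:45 UTC.
1 April 2027 is a Thursday, so the first Friday is April 2.
1 September 2027 is a Wednesday, so the first Sunday is September 5.
At the standard offset (UTC+07:15), 22:45 UTC + 7h15m = 06:00 Kesesk Canton standard time (rolling into the next day, 27 March 2027).
The standard-time date in Kesesk Canton, 27 March 2027, is outside the daylight-saving period (2 April – 5 September), so Kesesk Canton is on standard time, UTC+07:15.
22:45 UTC + 7h15m = 06:00 Kesesk Canton (rolling into the next day, 27 March 2027).

06:00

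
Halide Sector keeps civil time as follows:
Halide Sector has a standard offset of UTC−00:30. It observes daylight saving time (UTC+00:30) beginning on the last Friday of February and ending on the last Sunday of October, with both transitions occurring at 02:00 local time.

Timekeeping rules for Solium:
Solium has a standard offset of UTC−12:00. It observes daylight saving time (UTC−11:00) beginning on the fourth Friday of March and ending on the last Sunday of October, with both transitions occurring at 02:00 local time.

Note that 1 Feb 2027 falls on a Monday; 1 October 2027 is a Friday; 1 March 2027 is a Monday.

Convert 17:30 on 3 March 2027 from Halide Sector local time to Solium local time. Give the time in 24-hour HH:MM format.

1 February 2027 is a Monday, so Fridays fall on 5, 12, 19, 26; the last is February 26.
1 October 2027 is a Friday, so Sundays fall on 3, 10, 17, 24, 31; the last is October 31.
Daylight saving runs 26 February – 31 October; 3 March 2027 is inside that window, so Halide Sector is at UTC+00:30.
17:30 Halide Sector − 0h30m = 17:00 UTC.
1 March 2027 is a Monday, so the first Friday is March 5 and the fourth is March 26.
1 October 2027 is a Friday, so Sundays fall on 3, 10, 17, 24, 31; the last is October 31.
At the standard offset (UTC−12:00), 17:00 UTC − 12h = 05:00 Solium standard time.
Daylight saving runs 26 March – 31 October; the standard-time date in Solium, 3 March 2027, is outside that window, so Solium is on standard time at UTC−12:00.
17:00 UTC − 12h = 05:00 Solium.

05:00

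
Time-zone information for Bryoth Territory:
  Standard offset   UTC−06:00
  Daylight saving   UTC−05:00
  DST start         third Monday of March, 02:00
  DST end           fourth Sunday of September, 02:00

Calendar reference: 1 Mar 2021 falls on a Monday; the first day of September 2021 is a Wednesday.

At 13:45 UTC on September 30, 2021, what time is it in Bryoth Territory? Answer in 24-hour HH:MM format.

1 March 2021 is a Monday, so the first Monday is March 1 and the third is March 15.
1 September 2021 is a Wednesday, so the first Sunday is September 5 and the fourth is September 26.
At the standard offset (UTC−06:00), 13:45 UTC − 6h = 07:45 Bryoth Territory standard time.
The standard-time date in Bryoth Territory, September 30, 2021, is outside the daylight-saving period (15 March – 26 September), so Bryoth Territory is on standard time, UTC−06:00.
13:45 UTC − 6h = 07:45 local.

07:45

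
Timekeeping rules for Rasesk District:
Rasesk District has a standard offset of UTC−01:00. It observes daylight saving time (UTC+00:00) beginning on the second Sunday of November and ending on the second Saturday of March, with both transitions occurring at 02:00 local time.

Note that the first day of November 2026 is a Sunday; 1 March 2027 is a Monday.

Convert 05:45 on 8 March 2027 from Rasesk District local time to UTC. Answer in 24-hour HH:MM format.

05:45

1 November 2026 is a Sunday, so the first Sunday is November 1 and the second is November 8.
1 March 2027 is a Monday, so the first Saturday is March 6 and the second is March 13.
Daylight saving runs 8 November 2026 – 13 March 2027; 8 March 2027 is inside that window, so Rasesk District is at UTC+00:00.
05:45 local − 0h = 05:45 UTC.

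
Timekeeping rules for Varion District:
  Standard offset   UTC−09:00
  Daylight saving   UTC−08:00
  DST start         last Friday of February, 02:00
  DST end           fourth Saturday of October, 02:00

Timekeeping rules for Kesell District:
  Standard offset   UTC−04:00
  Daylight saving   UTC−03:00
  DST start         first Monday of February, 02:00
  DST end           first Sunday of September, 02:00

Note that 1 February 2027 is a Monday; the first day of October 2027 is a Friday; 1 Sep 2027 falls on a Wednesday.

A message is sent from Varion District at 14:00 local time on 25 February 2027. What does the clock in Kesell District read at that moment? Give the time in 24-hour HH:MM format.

1 February 2027 is a Monday, so Fridays fall on 5, 12, 19, 26; the last is February 26.
1 October 2027 is a Friday, so the first Saturday is October 2 and the fourth is October 23.
25 February 2027 is outside the daylight-saving period (26 February – 23 October), so Varion District is on standard time, UTC−09:00.
14:00 Varion District + 9h = 23:00 UTC.
1 February 2027 is a Monday, so the first Monday is February 1.
1 September 2027 is a Wednesday, so the first Sunday is September 5.
At the standard offset (UTC−04:00), 23:00 UTC − 4h = 19:00 Kesell District standard time.
The standard-time date in Kesell District, 25 February 2027, falls between 1 February and 5 September, so daylight saving is in effect and Kesell District is at UTC−03:00.
23:00 UTC − 3h = 20:00 Kesell District.

20:00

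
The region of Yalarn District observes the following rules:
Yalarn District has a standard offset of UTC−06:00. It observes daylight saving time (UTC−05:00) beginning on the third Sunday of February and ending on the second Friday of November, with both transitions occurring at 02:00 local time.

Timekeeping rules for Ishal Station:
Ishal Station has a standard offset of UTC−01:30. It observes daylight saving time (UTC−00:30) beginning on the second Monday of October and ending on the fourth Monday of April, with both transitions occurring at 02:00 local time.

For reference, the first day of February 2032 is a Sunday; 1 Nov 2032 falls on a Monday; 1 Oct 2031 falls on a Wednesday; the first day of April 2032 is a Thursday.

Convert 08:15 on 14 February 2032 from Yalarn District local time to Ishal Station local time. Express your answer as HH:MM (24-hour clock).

1 February 2032 is a Sunday, so the first Sunday is February 1 and the third is February 15.
1 November 2032 is a Monday, so the first Friday is November 5 and the second is November 12.
14 February 2032 does not fall between 15 February and 12 November, so daylight saving is not in effect and Yalarn District is at UTC−06:00.
08:15 Yalarn District + 6h = 14:15 UTC.
1 October 2031 is a Wednesday, so the first Monday is October 6 and the second is October 13.
1 April 2032 is a Thursday, so the first Monday is April 5 and the fourth is April 26.
At the standard offset (UTC−01:30), 14:15 UTC − 1h30m = 12:45 Ishal Station standard time.
The standard-time date in Ishal Station, 14 February 2032, lies within the daylight-saving period (13 October 2031 – 26 April 2032), so Ishal Station is on daylight time, UTC−00:30.
14:15 UTC − 0h30m = 13:45 Ishal Station.

13:45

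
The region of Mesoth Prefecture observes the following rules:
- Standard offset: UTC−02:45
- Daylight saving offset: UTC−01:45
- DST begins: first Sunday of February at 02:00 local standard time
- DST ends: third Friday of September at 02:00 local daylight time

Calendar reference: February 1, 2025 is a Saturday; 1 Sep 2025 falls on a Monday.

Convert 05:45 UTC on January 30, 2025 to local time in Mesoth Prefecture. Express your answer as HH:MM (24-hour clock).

1 February 2025 is a Saturday, so the first Sunday is February 2.
1 September 2025 is a Monday, so the first Friday is September 5 and the third is September 19.
At the standard offset (UTC−02:45), 05:45 UTC − 2h45m = 03:00 Mesoth Prefecture standard time.
The standard-time date in Mesoth Prefecture, January 30, 2025, is outside the daylight-saving period (2 February – 19 September), so Mesoth Prefecture is on standard time, UTC−02:45.
05:45 UTC − 2h45m = 03:00 local.

03:00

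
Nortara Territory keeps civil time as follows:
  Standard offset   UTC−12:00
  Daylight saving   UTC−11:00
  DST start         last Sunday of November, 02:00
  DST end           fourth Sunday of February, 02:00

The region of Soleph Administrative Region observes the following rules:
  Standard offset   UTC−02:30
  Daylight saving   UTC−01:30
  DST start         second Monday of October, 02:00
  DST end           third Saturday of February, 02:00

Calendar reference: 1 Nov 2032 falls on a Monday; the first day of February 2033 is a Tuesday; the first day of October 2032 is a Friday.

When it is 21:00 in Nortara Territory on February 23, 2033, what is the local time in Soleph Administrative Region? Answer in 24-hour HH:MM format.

05:30

1 November 2032 is a Monday, so Sundays fall on 7, 14, 21, 28; the last is November 28.
1 February 2033 is a Tuesday, so the first Sunday is February 6 and the fourth is February 27.
February 23, 2033 lies within the daylight-saving period (28 November 2032 – 27 February 2033), so Nortara Territory is on daylight time, UTC−11:00.
21:00 Nortara Territory + 11h = 08:00 UTC (rolling into the next day, 24 February 2033).
1 October 2032 is a Friday, so the first Monday is October 4 and the second is October 11.
1 February 2033 is a Tuesday, so the first Saturday is February 5 and the third is February 19.
At the standard offset (UTC−02:30), 08:00 UTC − 2h30m = 05:30 Soleph Administrative Region standard time.
The standard-time date in Soleph Administrative Region, February 24, 2033, does not fall between 11 October 2032 and 19 February 2033, so daylight saving is not in effect and Soleph Administrative Region is at UTC−02:30.
08:00 UTC − 2h30m = 05:30 Soleph Administrative Region.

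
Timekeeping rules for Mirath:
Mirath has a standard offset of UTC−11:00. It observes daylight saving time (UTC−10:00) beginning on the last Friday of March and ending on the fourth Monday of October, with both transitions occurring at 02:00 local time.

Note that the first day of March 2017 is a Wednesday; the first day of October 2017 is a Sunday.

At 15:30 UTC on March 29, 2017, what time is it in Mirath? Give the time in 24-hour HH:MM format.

04:30

1 March 2017 is a Wednesday, so Fridays fall on 3, 10, 17, 24, 31; the last is March 31.
1 October 2017 is a Sunday, so the first Monday is October 2 and the fourth is October 23.
At the standard offset (UTC−11:00), 15:30 UTC − 11h = 04:30 Mirath standard time.
The standard-time date in Mirath, March 29, 2017, is outside the daylight-saving period (31 March – 23 October), so Mirath is on standard time, UTC−11:00.
15:30 UTC − 11h = 04:30 local.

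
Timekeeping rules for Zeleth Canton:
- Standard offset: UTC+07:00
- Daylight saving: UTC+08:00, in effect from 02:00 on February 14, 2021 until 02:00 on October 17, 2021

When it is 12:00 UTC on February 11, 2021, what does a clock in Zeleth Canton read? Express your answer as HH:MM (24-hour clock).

At the standard offset (UTC+07:00), 12:00 UTC + 7h = 19:00 Zeleth Canton standard time.
The standard-time date in Zeleth Canton, February 11, 2021, is outside the daylight-saving period (14 February – 17 October), so Zeleth Canton is on standard time, UTC+07:00.
12:00 UTC + 7h = 19:00 local.

19:00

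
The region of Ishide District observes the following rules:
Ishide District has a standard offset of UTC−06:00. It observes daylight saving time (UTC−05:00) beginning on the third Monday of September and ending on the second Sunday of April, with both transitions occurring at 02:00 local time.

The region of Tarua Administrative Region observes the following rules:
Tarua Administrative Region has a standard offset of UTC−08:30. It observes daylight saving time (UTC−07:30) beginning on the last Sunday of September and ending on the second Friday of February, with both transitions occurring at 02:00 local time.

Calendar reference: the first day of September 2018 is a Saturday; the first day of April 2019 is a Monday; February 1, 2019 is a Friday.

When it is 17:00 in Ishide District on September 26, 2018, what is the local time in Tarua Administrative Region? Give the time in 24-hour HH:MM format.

13:30

1 September 2018 is a Saturday, so the first Monday is September 3 and the third is September 17.
1 April 2019 is a Monday, so the first Sunday is April 7 and the second is April 14.
September 26, 2018 lies within the daylight-saving period (17 September 2018 – 14 April 2019), so Ishide District is on daylight time, UTC−05:00.
17:00 Ishide District + 5h = 22:00 UTC.
1 September 2018 is a Saturday, so Sundays fall on 2, 9, 16, 23, 30; the last is September 30.
1 February 2019 is a Friday, so the first Friday is February 1 and the second is February 8.
At the standard offset (UTC−08:30), 22:00 UTC − 8h30m = 13:30 Tarua Administrative Region standard time.
The standard-time date in Tarua Administrative Region, September 26, 2018, does not fall between 30 September 2018 and 8 February 2019, so daylight saving is not in effect and Tarua Administrative Region is at UTC−08:30.
22:00 UTC − 8h30m = 13:30 Tarua Administrative Region.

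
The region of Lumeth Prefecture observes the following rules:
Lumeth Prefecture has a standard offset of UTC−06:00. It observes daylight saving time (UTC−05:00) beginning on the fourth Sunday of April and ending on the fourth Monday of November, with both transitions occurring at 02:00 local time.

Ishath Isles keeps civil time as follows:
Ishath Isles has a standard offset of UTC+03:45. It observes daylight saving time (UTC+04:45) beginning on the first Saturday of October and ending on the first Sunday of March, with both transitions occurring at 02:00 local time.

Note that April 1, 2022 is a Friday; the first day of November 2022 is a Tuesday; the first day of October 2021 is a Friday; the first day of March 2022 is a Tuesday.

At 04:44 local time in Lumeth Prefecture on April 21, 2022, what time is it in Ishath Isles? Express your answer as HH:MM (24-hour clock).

14:29

1 April 2022 is a Friday, so the first Sunday is April 3 and the fourth is April 24.
1 November 2022 is a Tuesday, so the first Monday is November 7 and the fourth is November 28.
Daylight saving runs 24 April – 28 November; April 21, 2022 is outside that window, so Lumeth Prefecture is on standard time at UTC−06:00.
04:44 Lumeth Prefecture + 6h = 10:44 UTC.
1 October 2021 is a Friday, so the first Saturday is October 2.
1 March 2022 is a Tuesday, so the first Sunday is March 6.
At the standard offset (UTC+03:45), 10:44 UTC + 3h45m = 14:29 Ishath Isles standard time.
The standard-time date in Ishath Isles, April 21, 2022, is outside the daylight-saving period (2 October 2021 – 6 March 2022), so Ishath Isles is on standard time, UTC+03:45.
10:44 UTC + 3h45m = 14:29 Ishath Isles.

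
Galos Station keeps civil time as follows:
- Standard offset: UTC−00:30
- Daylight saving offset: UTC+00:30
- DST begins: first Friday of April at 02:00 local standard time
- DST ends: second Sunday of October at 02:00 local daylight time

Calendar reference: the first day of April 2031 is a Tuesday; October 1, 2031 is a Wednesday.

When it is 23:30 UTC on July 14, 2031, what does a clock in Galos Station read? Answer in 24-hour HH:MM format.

00:00

1 April 2031 is a Tuesday, so the first Friday is April 4.
1 October 2031 is a Wednesday, so the first Sunday is October 5 and the second is October 12.
At the standard offset (UTC−00:30), 23:30 UTC − 0h30m = 23:00 Galos Station standard time.
Daylight saving runs 4 April – 12 October; the standard-time date in Galos Station, July 14, 2031, is inside that window, so Galos Station is at UTC+00:30.
23:30 UTC + 0h30m = 00:00 local (rolling into the next day, 15 July 2031).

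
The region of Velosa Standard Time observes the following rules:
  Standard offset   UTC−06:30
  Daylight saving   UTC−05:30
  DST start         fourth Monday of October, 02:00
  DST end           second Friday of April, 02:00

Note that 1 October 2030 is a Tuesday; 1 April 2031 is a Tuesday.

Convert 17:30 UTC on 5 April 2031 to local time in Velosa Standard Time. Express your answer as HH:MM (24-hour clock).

1 October 2030 is a Tuesday, so the first Monday is October 7 and the fourth is October 28.
1 April 2031 is a Tuesday, so the first Friday is April 4 and the second is April 11.
At the standard offset (UTC−06:30), 17:30 UTC − 6h30m = 11:00 Velosa Standard Time standard time.
The standard-time date in Velosa Standard Time, 5 April 2031, falls between 28 October 2030 and 11 April 2031, so daylight saving is in effect and Velosa Standard Time is at UTC−05:30.
17:30 UTC − 5h30m = 12:00 local.

12:00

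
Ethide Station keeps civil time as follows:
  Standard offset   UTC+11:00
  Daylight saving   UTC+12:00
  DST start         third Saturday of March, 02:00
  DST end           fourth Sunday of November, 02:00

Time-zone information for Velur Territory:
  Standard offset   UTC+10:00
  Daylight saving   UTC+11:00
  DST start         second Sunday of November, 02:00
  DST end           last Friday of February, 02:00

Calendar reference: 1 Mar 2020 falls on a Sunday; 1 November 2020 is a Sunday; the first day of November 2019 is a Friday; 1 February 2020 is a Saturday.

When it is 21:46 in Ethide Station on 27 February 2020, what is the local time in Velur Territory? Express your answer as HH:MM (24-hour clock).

1 March 2020 is a Sunday, so the first Saturday is March 7 and the third is March 21.
1 November 2020 is a Sunday, so the first Sunday is November 1 and the fourth is November 22.
27 February 2020 does not fall between 21 March and 22 November, so daylight saving is not in effect and Ethide Station is at UTC+11:00.
21:46 Ethide Station − 11h = 10:46 UTC.
1 November 2019 is a Friday, so the first Sunday is November 3 and the second is November 10.
1 February 2020 is a Saturday, so Fridays fall on 7, 14, 21, 28; the last is February 28.
At the standard offset (UTC+10:00), 10:46 UTC + 10h = 20:46 Velur Territory standard time.
Daylight saving runs 10 November 2019 – 28 February 2020; the standard-time date in Velur Territory, 27 February 2020, is inside that window, so Velur Territory is at UTC+11:00.
10:46 UTC + 11h = 21:46 Velur Territory.

21:46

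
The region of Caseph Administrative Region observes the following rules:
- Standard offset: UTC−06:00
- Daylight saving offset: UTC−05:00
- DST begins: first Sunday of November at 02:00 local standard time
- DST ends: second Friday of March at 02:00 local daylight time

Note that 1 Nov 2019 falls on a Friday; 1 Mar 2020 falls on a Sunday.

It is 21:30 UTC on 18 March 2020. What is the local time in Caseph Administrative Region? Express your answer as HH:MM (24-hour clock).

1 November 2019 is a Friday, so the first Sunday is November 3.
1 March 2020 is a Sunday, so the first Friday is March 6 and the second is March 13.
At the standard offset (UTC−06:00), 21:30 UTC − 6h = 15:30 Caseph Administrative Region standard time.
Daylight saving runs 3 November 2019 – 13 March 2020; the standard-time date in Caseph Administrative Region, 18 March 2020, is outside that window, so Caseph Administrative Region is on standard time at UTC−06:00.
21:30 UTC − 6h = 15:30 local.

15:30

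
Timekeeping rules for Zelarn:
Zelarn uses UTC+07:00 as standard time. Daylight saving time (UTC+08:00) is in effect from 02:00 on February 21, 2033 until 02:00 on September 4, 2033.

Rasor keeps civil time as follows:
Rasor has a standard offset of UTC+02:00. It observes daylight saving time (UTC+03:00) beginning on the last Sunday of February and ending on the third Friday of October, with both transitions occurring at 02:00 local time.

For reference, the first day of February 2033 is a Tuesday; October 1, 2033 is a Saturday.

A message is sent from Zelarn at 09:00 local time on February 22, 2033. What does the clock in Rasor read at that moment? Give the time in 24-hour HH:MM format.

Daylight saving runs 21 February – 4 September; February 22, 2033 is inside that window, so Zelarn is at UTC+08:00.
09:00 Zelarn − 8h = 01:00 UTC.
1 February 2033 is a Tuesday, so Sundays fall on 6, 13, 20, 27; the last is February 27.
1 October 2033 is a Saturday, so the first Friday is October 7 and the third is October 21.
At the standard offset (UTC+02:00), 01:00 UTC + 2h = 03:00 Rasor standard time.
Daylight saving runs 27 February – 21 October; the standard-time date in Rasor, February 22, 2033, is outside that window, so Rasor is on standard time at UTC+02:00.
01:00 UTC + 2h = 03:00 Rasor.

03:00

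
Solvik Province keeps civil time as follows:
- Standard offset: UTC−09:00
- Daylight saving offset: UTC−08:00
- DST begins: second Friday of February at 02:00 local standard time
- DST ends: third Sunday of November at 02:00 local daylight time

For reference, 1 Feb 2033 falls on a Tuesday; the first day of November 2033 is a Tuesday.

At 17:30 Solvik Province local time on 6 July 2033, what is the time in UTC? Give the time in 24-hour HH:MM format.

1 February 2033 is a Tuesday, so the first Friday is February 4 and the second is February 11.
1 November 2033 is a Tuesday, so the first Sunday is November 6 and the third is November 20.
Daylight saving runs 11 February – 20 November; 6 July 2033 is inside that window, so Solvik Province is at UTC−08:00.
17:30 local + 8h = 01:30 UTC (rolling into the next day, 7 July 2033).

01:30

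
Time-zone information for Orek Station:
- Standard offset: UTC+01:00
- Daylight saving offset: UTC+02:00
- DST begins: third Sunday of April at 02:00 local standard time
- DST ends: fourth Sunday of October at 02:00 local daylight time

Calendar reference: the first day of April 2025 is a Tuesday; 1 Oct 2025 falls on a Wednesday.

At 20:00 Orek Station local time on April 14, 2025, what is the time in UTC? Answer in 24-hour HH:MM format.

1 April 2025 is a Tuesday, so the first Sunday is April 6 and the third is April 20.
1 October 2025 is a Wednesday, so the first Sunday is October 5 and the fourth is October 26.
Daylight saving runs 20 April – 26 October; April 14, 2025 is outside that window, so Orek Station is on standard time at UTC+01:00.
20:00 local − 1h = 19:00 UTC.

19:00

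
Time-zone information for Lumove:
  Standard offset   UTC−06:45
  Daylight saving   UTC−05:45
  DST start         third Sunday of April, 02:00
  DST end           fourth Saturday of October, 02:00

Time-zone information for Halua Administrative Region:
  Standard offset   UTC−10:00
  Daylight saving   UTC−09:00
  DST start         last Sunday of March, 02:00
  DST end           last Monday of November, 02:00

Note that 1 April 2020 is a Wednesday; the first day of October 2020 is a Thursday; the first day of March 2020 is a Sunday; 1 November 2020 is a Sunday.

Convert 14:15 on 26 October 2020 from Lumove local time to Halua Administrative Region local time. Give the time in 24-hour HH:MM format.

12:00

1 April 2020 is a Wednesday, so the first Sunday is April 5 and the third is April 19.
1 October 2020 is a Thursday, so the first Saturday is October 3 and the fourth is October 24.
Daylight saving runs 19 April – 24 October; 26 October 2020 is outside that window, so Lumove is on standard time at UTC−06:45.
14:15 Lumove + 6h45m = 21:00 UTC.
1 March 2020 is a Sunday, so Sundays fall on 1, 8, 15, 22, 29; the last is March 29.
1 November 2020 is a Sunday, so Mondays fall on 2, 9, 16, 23, 30; the last is November 30.
At the standard offset (UTC−10:00), 21:00 UTC − 10h = 11:00 Halua Administrative Region standard time.
The standard-time date in Halua Administrative Region, 26 October 2020, lies within the daylight-saving period (29 March – 30 November), so Halua Administrative Region is on daylight time, UTC−09:00.
21:00 UTC − 9h = 12:00 Halua Administrative Region.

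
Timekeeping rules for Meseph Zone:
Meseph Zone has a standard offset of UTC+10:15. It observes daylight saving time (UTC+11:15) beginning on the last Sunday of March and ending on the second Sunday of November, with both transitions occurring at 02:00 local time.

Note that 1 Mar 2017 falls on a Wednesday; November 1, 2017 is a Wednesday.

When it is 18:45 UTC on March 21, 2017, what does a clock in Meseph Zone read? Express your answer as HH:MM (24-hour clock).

05:00

1 March 2017 is a Wednesday, so Sundays fall on 5, 12, 19, 26; the last is March 26.
1 November 2017 is a Wednesday, so the first Sunday is November 5 and the second is November 12.
At the standard offset (UTC+10:15), 18:45 UTC + 10h15m = 05:00 Meseph Zone standard time (rolling into the next day, 22 March 2017).
Daylight saving runs 26 March – 12 November; the standard-time date in Meseph Zone, March 22, 2017, is outside that window, so Meseph Zone is on standard time at UTC+10:15.
18:45 UTC + 10h15m = 05:00 local (rolling into the next day, 22 March 2017).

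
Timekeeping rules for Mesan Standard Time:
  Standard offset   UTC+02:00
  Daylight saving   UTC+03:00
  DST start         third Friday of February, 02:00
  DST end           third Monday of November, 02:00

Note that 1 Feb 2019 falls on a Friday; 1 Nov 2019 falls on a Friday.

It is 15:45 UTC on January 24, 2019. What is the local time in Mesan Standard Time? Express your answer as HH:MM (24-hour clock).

1 February 2019 is a Friday, so the first Friday is February 1 and the third is February 15.
1 November 2019 is a Friday, so the first Monday is November 4 and the third is November 18.
At the standard offset (UTC+02:00), 15:45 UTC + 2h = 17:45 Mesan Standard Time standard time.
Daylight saving runs 15 February – 18 November; the standard-time date in Mesan Standard Time, January 24, 2019, is outside that window, so Mesan Standard Time is on standard time at UTC+02:00.
15:45 UTC + 2h = 17:45 local.

17:45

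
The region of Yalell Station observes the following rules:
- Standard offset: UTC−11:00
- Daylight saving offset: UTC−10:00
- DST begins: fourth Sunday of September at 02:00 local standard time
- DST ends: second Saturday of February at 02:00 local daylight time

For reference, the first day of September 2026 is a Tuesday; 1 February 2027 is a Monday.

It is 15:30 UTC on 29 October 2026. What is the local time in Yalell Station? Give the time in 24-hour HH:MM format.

05:30

1 September 2026 is a Tuesday, so the first Sunday is September 6 and the fourth is September 27.
1 February 2027 is a Monday, so the first Saturday is February 6 and the second is February 13.
At the standard offset (UTC−11:00), 15:30 UTC − 11h = 04:30 Yalell Station standard time.
Daylight saving runs 27 September 2026 – 13 February 2027; the standard-time date in Yalell Station, 29 October 2026, is inside that window, so Yalell Station is at UTC−10:00.
15:30 UTC − 10h = 05:30 local.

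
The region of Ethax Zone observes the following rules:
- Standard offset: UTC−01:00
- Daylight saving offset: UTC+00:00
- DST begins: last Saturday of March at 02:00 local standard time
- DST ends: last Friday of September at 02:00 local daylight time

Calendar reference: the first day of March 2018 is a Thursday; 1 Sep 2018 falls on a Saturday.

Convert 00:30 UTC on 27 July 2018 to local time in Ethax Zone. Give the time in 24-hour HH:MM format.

1 March 2018 is a Thursday, so Saturdays fall on 3, 10, 17, 24, 31; the last is March 31.
1 September 2018 is a Saturday, so Fridays fall on 7, 14, 21, 28; the last is September 28.
At the standard offset (UTC−01:00), 00:30 UTC − 1h = 23:30 Ethax Zone standard time (rolling into the previous day, 26 July 2018).
Daylight saving runs 31 March – 28 September; the standard-time date in Ethax Zone, 26 July 2018, is inside that window, so Ethax Zone is at UTC+00:00.
00:30 UTC + 0h = 00:30 local.

00:30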